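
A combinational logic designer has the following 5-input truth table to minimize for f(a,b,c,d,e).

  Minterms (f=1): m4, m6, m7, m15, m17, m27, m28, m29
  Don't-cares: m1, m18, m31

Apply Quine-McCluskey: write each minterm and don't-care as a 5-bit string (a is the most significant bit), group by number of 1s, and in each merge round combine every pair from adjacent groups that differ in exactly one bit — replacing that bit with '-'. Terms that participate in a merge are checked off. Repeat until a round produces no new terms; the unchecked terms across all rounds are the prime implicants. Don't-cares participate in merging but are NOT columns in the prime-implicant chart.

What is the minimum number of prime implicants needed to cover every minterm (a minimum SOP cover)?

5

[col 0] 00001*, 00100*, 00110*, 00111*, 01111*, 10001*, 10010, 11011*, 11100*, 11101*, 11111*
[col 1] -0001, -1111, 0-111, 001-0, 0011-, 11-11, 111-1, 1110-
Prime implicants: -0001, -1111, 0-111, 001-0, 0011-, 10010, 11-11, 111-1, 1110-
PI chart (minterm → PIs covering it):
  4 | 001-0  (sole → essential)
  6 | 001-0,0011-
  7 | 0-111,0011-
  15 | -1111,0-111
  17 | -0001  (sole → essential)
  27 | 11-11  (sole → essential)
  28 | 1110-  (sole → essential)
  29 | 111-1,1110-
Essential prime implicants: -0001, 001-0, 11-11, 1110-
Petrick residual → 0-111
Minimum SOP uses 5 PIs: b'c'd'e + a'cde + a'b'ce' + abde + abcd'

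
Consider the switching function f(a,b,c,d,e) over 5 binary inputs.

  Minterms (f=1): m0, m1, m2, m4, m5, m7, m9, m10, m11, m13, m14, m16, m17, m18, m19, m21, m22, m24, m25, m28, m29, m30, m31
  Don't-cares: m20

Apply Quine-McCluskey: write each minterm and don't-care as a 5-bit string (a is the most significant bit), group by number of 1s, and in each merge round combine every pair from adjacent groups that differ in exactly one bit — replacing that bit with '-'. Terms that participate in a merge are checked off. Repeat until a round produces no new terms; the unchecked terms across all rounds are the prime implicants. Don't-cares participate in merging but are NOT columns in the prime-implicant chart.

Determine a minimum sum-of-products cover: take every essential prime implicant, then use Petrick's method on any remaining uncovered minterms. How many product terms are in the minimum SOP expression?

Round 0: 00000✓ 00001✓ 00010✓ 00100✓ 00101✓ 00111✓ 01001✓ 01010✓ 01011✓ 01101✓ 01110✓ 10000✓ 10001✓ 10010✓ 10011✓ 10100✓ 10101✓ 10110✓ 11000✓ 11001✓ 11100✓ 11101✓ 11110✓ 11111✓
Round 1: -0000✓ -0001✓ -0010✓ -0100✓ -0101✓ -1001✓ -1101✓ -1110 0-001✓ 0-010 0-101✓ 00-00✓ 00-01✓ 000-0✓ 0000-✓ 001-1 0010-✓ 01-01✓ 01-10 010-1 0101- 1-000✓ 1-001✓ 1-100✓ 1-101✓ 1-110✓ 10-00✓ 10-01✓ 10-10✓ 100-0✓ 100-1✓ 1000-✓ 1001-✓ 101-0✓ 1010-✓ 11-00✓ 11-01✓ 1100-✓ 111-0✓ 111-1✓ 1110-✓ 1111-✓
Round 2: --001✓ --101✓ -0-00✓ -0-01✓ -00-0 -000-✓ -010-✓ -1-01✓ 0--01✓ 00-0-✓ 1--00✓ 1--01✓ 1-00-✓ 1-1-0 1-10-✓ 10--0 10-0-✓ 100-- 11-0-✓ 111--
Round 3: ---01 -0-0- 1--0-
PIs = {---01, -0-0-, -00-0, -1110, 0-010, 001-1, 01-10, 010-1, 0101-, 1--0-, 1-1-0, 10--0, 100--, 111--}
Coverage chart:
  m0: -0-0-,-00-0
  m1: ---01,-0-0-
  m2: -00-0,0-010
  m4: -0-0- ←essential
  m5: ---01,-0-0-,001-1
  m7: 001-1 ←essential
  m9: ---01,010-1
  m10: 0-010,01-10,0101-
  m11: 010-1,0101-
  m13: ---01 ←essential
  m14: -1110,01-10
  m16: -0-0-,-00-0,1--0-,10--0,100--
  m17: ---01,-0-0-,1--0-,100--
  m18: -00-0,10--0,100--
  m19: 100-- ←essential
  m21: ---01,-0-0-,1--0-
  m22: 1-1-0,10--0
  m24: 1--0- ←essential
  m25: ---01,1--0-
  m28: 1--0-,1-1-0,111--
  m29: ---01,1--0-,111--
  m30: -1110,1-1-0,111--
  m31: 111-- ←essential
Essential: ---01, -0-0-, 001-1, 1--0-, 100--, 111--
Petrick residual → -00-0, -1110, 0101-, 1-1-0
Min cover (10 terms): d'e + b'd' + b'c'e' + bcde' + a'b'ce + a'bc'd + ad' + ace' + ab'c' + abc

10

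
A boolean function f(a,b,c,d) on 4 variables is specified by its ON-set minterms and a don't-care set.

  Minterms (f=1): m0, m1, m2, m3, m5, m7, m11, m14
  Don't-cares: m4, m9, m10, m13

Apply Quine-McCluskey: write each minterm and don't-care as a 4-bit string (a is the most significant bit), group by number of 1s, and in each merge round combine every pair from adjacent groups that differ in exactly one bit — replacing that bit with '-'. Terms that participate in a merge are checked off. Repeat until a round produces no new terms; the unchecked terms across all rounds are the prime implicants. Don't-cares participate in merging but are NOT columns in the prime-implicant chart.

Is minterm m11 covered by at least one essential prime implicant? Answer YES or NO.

Round 0: 0000✓ 0001✓ 0010✓ 0011✓ 0100✓ 0101✓ 0111✓ 1001✓ 1010✓ 1011✓ 1101✓ 1110✓
Round 1: -001✓ -010✓ -011✓ -101✓ 0-00✓ 0-01✓ 0-11✓ 00-0✓ 00-1✓ 000-✓ 001-✓ 01-1✓ 010-✓ 1-01✓ 1-10 10-1✓ 101-✓
Round 2: --01 -0-1 -01- 0--1 0-0- 00--
PIs = {--01, -0-1, -01-, 0--1, 0-0-, 00--, 1-10}
Coverage chart:
  m0: 0-0-,00--
  m1: --01,-0-1,0--1,0-0-,00--
  m2: -01-,00--
  m3: -0-1,-01-,0--1,00--
  m5: --01,0--1,0-0-
  m7: 0--1 ←essential
  m11: -0-1,-01-
  m14: 1-10 ←essential
Essential: 0--1, 1-10

NO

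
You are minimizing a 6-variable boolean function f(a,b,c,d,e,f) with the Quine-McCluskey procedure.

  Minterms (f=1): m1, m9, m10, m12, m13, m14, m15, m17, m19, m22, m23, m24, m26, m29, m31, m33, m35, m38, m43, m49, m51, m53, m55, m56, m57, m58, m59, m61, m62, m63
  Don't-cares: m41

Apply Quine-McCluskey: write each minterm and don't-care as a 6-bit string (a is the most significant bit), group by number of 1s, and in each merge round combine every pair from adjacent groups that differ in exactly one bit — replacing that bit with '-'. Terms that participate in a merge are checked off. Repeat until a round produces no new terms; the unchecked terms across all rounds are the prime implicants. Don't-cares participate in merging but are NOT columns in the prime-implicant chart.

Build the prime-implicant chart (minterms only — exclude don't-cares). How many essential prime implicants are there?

7

[col 0] 000001*, 001001*, 001010*, 001100*, 001101*, 001110*, 001111*, 010001*, 010011*, 010110*, 010111*, 011000*, 011010*, 011101*, 011111*, 100001*, 100011*, 100110, 101001*, 101011*, 110001*, 110011*, 110101*, 110111*, 111000*, 111001*, 111010*, 111011*, 111101*, 111110*, 111111*
[col 1] -00001*, -01001*, -10001*, -10011*, -10111*, -11000*, -11010*, -11101*, -11111*, 0-0001*, 0-1010, 0-1101*, 0-1111*, 00-001*, 001-01, 001-10, 0011-0*, 0011-1*, 00110-*, 00111-*, 01-111*, 010-11*, 0100-1*, 01011-, 0110-0*, 0111-1*, 1-0001*, 1-0011*, 1-1001*, 1-1011*, 10-001*, 10-011*, 1000-1*, 1010-1*, 11-001*, 11-011*, 11-101*, 11-111*, 110-01*, 110-11*, 1100-1*, 1101-1*, 111-01*, 111-10*, 111-11*, 1110-0*, 1110-1*, 11100-*, 11101-*, 1111-1*, 11111-*
[col 2] --0001, -0-001, -1-111, -10-11, -100-1, -110-0, -111-1, 0-11-1, 0011--, 1--001*, 1--011*, 1-00-1*, 1-10-1*, 10-0-1*, 11--01*, 11--11*, 11-0-1*, 11-1-1*, 110--1*, 111--1*, 111-1-, 1110--
[col 3] 1--0-1, 11---1
Prime implicants: --0001, -0-001, -1-111, -10-11, -100-1, -110-0, -111-1, 0-1010, 0-11-1, 001-01, 001-10, 0011--, 01011-, 1--0-1, 100110, 11---1, 111-1-, 1110--
PI chart (minterm → PIs covering it):
  1 | --0001,-0-001
  9 | -0-001,001-01
  10 | 0-1010,001-10
  12 | 0011--  (sole → essential)
  13 | 0-11-1,001-01,0011--
  14 | 001-10,0011--
  15 | 0-11-1,0011--
  17 | --0001,-100-1
  19 | -10-11,-100-1
  22 | 01011-  (sole → essential)
  23 | -1-111,-10-11,01011-
  24 | -110-0  (sole → essential)
  26 | -110-0,0-1010
  29 | -111-1,0-11-1
  31 | -1-111,-111-1,0-11-1
  33 | --0001,-0-001,1--0-1
  35 | 1--0-1  (sole → essential)
  38 | 100110  (sole → essential)
  43 | 1--0-1  (sole → essential)
  49 | --0001,-100-1,1--0-1,11---1
  51 | -10-11,-100-1,1--0-1,11---1
  53 | 11---1  (sole → essential)
  55 | -1-111,-10-11,11---1
  56 | -110-0,1110--
  57 | 1--0-1,11---1,1110--
  58 | -110-0,111-1-,1110--
  59 | 1--0-1,11---1,111-1-,1110--
  61 | -111-1,11---1
  62 | 111-1-  (sole → essential)
  63 | -1-111,-111-1,11---1,111-1-
Essential prime implicants: -110-0, 0011--, 01011-, 1--0-1, 100110, 11---1, 111-1-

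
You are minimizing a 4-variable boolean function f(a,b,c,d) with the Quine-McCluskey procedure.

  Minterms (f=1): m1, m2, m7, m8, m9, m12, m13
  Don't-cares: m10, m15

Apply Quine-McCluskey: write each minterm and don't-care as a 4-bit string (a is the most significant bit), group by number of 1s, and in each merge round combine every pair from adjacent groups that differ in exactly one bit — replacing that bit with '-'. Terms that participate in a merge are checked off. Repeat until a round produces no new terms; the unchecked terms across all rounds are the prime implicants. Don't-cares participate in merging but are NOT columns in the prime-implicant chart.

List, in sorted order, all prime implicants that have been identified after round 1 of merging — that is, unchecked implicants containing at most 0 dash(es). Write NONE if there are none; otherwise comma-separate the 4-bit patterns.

NONE

[col 0] 0001*, 0010*, 0111*, 1000*, 1001*, 1010*, 1100*, 1101*, 1111*
[col 1] -001, -010, -111, 1-00*, 1-01*, 10-0, 100-*, 11-1, 110-*
[col 2] 1-0-
Prime implicants: -001, -010, -111, 1-0-, 10-0, 11-1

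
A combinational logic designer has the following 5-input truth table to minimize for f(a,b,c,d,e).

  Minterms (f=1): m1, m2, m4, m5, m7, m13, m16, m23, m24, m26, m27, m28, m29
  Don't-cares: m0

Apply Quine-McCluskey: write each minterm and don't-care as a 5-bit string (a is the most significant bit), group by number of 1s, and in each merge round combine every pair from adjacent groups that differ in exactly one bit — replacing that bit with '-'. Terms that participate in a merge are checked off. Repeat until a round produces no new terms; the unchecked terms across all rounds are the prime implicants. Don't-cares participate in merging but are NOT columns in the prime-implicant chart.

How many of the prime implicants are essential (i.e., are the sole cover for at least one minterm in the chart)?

size-2^0 implicants → 00000(✓)  00001(✓)  00010(✓)  00100(✓)  00101(✓)  00111(✓)  01101(✓)  10000(✓)  10111(✓)  11000(✓)  11010(✓)  11011(✓)  11100(✓)  11101(✓)
size-2^1 implicants → -0000  -0111  -1101  0-101  00-00(✓)  00-01(✓)  000-0  0000-(✓)  001-1  0010-(✓)  1-000  11-00  110-0  1101-  1110-
size-2^2 implicants → 00-0-
Unchecked terms (primes): -0000, -0111, -1101, 0-101, 00-0-, 000-0, 001-1, 1-000, 11-00, 110-0, 1101-, 1110-
Minterm coverage:
  m1 ⊆ 00-0- [E]
  m2 ⊆ 000-0 [E]
  m4 ⊆ 00-0- [E]
  m5 ⊆ 0-101,00-0-,001-1
  m7 ⊆ -0111,001-1
  m13 ⊆ -1101,0-101
  m16 ⊆ -0000,1-000
  m23 ⊆ -0111 [E]
  m24 ⊆ 1-000,11-00,110-0
  m26 ⊆ 110-0,1101-
  m27 ⊆ 1101- [E]
  m28 ⊆ 11-00,1110-
  m29 ⊆ -1101,1110-
E = {-0111, 00-0-, 000-0, 1101-}

4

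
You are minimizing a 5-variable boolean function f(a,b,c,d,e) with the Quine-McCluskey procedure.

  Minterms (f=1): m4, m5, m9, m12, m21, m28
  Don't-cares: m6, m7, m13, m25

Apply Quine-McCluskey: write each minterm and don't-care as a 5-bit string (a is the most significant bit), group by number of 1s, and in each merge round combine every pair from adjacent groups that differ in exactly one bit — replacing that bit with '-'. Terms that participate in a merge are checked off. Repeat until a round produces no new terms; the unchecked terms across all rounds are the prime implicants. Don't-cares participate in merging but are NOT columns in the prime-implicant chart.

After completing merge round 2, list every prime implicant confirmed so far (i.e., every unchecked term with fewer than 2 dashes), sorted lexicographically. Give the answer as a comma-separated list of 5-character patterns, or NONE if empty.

-0101, -1001, -1100, 01-01

Round 0: 00100✓ 00101✓ 00110✓ 00111✓ 01001✓ 01100✓ 01101✓ 10101✓ 11001✓ 11100✓
Round 1: -0101 -1001 -1100 0-100✓ 0-101✓ 001-0✓ 001-1✓ 0010-✓ 0011-✓ 01-01 0110-✓
Round 2: 0-10- 001--
PIs = {-0101, -1001, -1100, 0-10-, 001--, 01-01}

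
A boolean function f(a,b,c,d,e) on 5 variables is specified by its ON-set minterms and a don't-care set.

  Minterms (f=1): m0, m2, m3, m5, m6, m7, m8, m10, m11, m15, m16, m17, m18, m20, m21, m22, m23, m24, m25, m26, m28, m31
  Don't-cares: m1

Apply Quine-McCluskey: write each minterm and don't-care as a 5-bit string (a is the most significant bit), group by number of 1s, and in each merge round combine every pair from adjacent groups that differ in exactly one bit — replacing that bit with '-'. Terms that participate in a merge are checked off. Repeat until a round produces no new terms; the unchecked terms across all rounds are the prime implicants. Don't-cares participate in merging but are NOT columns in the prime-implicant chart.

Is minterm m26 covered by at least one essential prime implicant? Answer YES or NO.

YES

size-2^0 implicants → 00000(✓)  00001(✓)  00010(✓)  00011(✓)  00101(✓)  00110(✓)  00111(✓)  01000(✓)  01010(✓)  01011(✓)  01111(✓)  10000(✓)  10001(✓)  10010(✓)  10100(✓)  10101(✓)  10110(✓)  10111(✓)  11000(✓)  11001(✓)  11010(✓)  11100(✓)  11111(✓)
size-2^1 implicants → -0000(✓)  -0001(✓)  -0010(✓)  -0101(✓)  -0110(✓)  -0111(✓)  -1000(✓)  -1010(✓)  -1111(✓)  0-000(✓)  0-010(✓)  0-011(✓)  0-111(✓)  00-01(✓)  00-10(✓)  00-11(✓)  000-0(✓)  000-1(✓)  0000-(✓)  0001-(✓)  001-1(✓)  0011-(✓)  01-11(✓)  010-0(✓)  0101-(✓)  1-000(✓)  1-001(✓)  1-010(✓)  1-100(✓)  1-111(✓)  10-00(✓)  10-01(✓)  10-10(✓)  100-0(✓)  1000-(✓)  101-0(✓)  101-1(✓)  1010-(✓)  1011-(✓)  11-00(✓)  110-0(✓)  1100-(✓)
size-2^2 implicants → --000(✓)  --010(✓)  --111  -0-01  -0-10  -00-0(✓)  -000-  -01-1  -011-  -10-0(✓)  0--11  0-0-0(✓)  0-01-  00--1  00-1-  000--  1--00  1-0-0(✓)  1-00-  10--0  10-0-  101--
size-2^3 implicants → --0-0
Unchecked terms (primes): --0-0, --111, -0-01, -0-10, -000-, -01-1, -011-, 0--11, 0-01-, 00--1, 00-1-, 000--, 1--00, 1-00-, 10--0, 10-0-, 101--
Minterm coverage:
  m0 ⊆ --0-0,-000-,000--
  m2 ⊆ --0-0,-0-10,0-01-,00-1-,000--
  m3 ⊆ 0--11,0-01-,00--1,00-1-,000--
  m5 ⊆ -0-01,-01-1,00--1
  m6 ⊆ -0-10,-011-,00-1-
  m7 ⊆ --111,-01-1,-011-,0--11,00--1,00-1-
  m8 ⊆ --0-0 [E]
  m10 ⊆ --0-0,0-01-
  m11 ⊆ 0--11,0-01-
  m15 ⊆ --111,0--11
  m16 ⊆ --0-0,-000-,1--00,1-00-,10--0,10-0-
  m17 ⊆ -0-01,-000-,1-00-,10-0-
  m18 ⊆ --0-0,-0-10,10--0
  m20 ⊆ 1--00,10--0,10-0-,101--
  m21 ⊆ -0-01,-01-1,10-0-,101--
  m22 ⊆ -0-10,-011-,10--0,101--
  m23 ⊆ --111,-01-1,-011-,101--
  m24 ⊆ --0-0,1--00,1-00-
  m25 ⊆ 1-00- [E]
  m26 ⊆ --0-0 [E]
  m28 ⊆ 1--00 [E]
  m31 ⊆ --111 [E]
E = {--0-0, --111, 1--00, 1-00-}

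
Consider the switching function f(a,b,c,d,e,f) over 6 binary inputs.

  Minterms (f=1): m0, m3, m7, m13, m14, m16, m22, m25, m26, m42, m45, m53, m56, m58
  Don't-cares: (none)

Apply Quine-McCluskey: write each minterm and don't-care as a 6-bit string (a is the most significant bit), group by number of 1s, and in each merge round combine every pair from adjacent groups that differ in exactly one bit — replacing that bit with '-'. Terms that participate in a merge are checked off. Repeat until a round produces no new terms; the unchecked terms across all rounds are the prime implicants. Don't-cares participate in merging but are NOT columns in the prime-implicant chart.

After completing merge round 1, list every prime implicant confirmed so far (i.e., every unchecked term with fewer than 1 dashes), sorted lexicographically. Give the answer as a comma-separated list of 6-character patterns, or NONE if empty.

[col 0] 000000*, 000011*, 000111*, 001101*, 001110, 010000*, 010110, 011001, 011010*, 101010*, 101101*, 110101, 111000*, 111010*
[col 1] -01101, -11010, 0-0000, 000-11, 1-1010, 1110-0
Prime implicants: -01101, -11010, 0-0000, 000-11, 001110, 010110, 011001, 1-1010, 110101, 1110-0

001110, 010110, 011001, 110101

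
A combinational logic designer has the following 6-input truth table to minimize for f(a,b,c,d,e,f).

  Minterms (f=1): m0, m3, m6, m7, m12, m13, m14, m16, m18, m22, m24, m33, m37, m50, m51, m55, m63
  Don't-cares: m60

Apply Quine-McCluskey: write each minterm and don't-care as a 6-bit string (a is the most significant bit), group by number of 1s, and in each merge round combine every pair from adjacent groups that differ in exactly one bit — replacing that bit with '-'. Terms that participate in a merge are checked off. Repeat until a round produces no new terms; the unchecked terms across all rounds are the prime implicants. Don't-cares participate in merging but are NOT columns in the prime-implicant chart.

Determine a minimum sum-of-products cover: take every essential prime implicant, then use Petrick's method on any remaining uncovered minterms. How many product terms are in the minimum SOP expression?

[col 0] 000000*, 000011*, 000110*, 000111*, 001100*, 001101*, 001110*, 010000*, 010010*, 010110*, 011000*, 100001*, 100101*, 110010*, 110011*, 110111*, 111100, 111111*
[col 1] -10010, 0-0000, 0-0110, 00-110, 000-11, 00011-, 0011-0, 00110-, 01-000, 010-10, 0100-0, 100-01, 11-111, 110-11, 11001-
Prime implicants: -10010, 0-0000, 0-0110, 00-110, 000-11, 00011-, 0011-0, 00110-, 01-000, 010-10, 0100-0, 100-01, 11-111, 110-11, 11001-, 111100
PI chart (minterm → PIs covering it):
  0 | 0-0000  (sole → essential)
  3 | 000-11  (sole → essential)
  6 | 0-0110,00-110,00011-
  7 | 000-11,00011-
  12 | 0011-0,00110-
  13 | 00110-  (sole → essential)
  14 | 00-110,0011-0
  16 | 0-0000,01-000,0100-0
  18 | -10010,010-10,0100-0
  22 | 0-0110,010-10
  24 | 01-000  (sole → essential)
  33 | 100-01  (sole → essential)
  37 | 100-01  (sole → essential)
  50 | -10010,11001-
  51 | 110-11,11001-
  55 | 11-111,110-11
  63 | 11-111  (sole → essential)
Essential prime implicants: 0-0000, 000-11, 00110-, 01-000, 100-01, 11-111
Petrick residual → 00-110, 010-10, 11001-
Minimum SOP uses 9 PIs: a'c'd'e'f' + a'b'def' + a'b'c'ef + a'b'cde' + a'bd'e'f' + a'bc'ef' + ab'c'e'f + abdef + abc'd'e

9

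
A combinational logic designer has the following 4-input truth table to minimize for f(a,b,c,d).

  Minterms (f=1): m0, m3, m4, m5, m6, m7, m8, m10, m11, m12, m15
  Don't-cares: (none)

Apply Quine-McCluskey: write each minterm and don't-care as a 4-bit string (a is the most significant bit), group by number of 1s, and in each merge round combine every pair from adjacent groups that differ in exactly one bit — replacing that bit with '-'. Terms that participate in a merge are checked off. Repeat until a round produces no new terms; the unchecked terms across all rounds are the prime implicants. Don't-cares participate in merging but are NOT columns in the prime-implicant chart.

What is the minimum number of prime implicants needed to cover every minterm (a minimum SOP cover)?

[col 0] 0000*, 0011*, 0100*, 0101*, 0110*, 0111*, 1000*, 1010*, 1011*, 1100*, 1111*
[col 1] -000*, -011*, -100*, -111*, 0-00*, 0-11*, 01-0*, 01-1*, 010-*, 011-*, 1-00*, 1-11*, 10-0, 101-
[col 2] --00, --11, 01--
Prime implicants: --00, --11, 01--, 10-0, 101-
PI chart (minterm → PIs covering it):
  0 | --00  (sole → essential)
  3 | --11  (sole → essential)
  4 | --00,01--
  5 | 01--  (sole → essential)
  6 | 01--  (sole → essential)
  7 | --11,01--
  8 | --00,10-0
  10 | 10-0,101-
  11 | --11,101-
  12 | --00  (sole → essential)
  15 | --11  (sole → essential)
Essential prime implicants: --00, --11, 01--
Petrick residual → 10-0
Minimum SOP uses 4 PIs: c'd' + cd + a'b + ab'd'

4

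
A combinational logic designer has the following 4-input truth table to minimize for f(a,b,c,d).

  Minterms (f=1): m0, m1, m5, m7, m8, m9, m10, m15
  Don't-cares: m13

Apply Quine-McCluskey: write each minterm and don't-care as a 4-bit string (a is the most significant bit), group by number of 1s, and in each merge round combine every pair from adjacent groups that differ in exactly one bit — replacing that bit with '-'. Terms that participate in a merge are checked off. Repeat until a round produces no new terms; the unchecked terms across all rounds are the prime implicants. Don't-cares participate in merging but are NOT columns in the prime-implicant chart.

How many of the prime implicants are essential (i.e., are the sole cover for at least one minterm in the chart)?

3

[col 0] 0000*, 0001*, 0101*, 0111*, 1000*, 1001*, 1010*, 1101*, 1111*
[col 1] -000*, -001*, -101*, -111*, 0-01*, 000-*, 01-1*, 1-01*, 10-0, 100-*, 11-1*
[col 2] --01, -00-, -1-1
Prime implicants: --01, -00-, -1-1, 10-0
PI chart (minterm → PIs covering it):
  0 | -00-  (sole → essential)
  1 | --01,-00-
  5 | --01,-1-1
  7 | -1-1  (sole → essential)
  8 | -00-,10-0
  9 | --01,-00-
  10 | 10-0  (sole → essential)
  15 | -1-1  (sole → essential)
Essential prime implicants: -00-, -1-1, 10-0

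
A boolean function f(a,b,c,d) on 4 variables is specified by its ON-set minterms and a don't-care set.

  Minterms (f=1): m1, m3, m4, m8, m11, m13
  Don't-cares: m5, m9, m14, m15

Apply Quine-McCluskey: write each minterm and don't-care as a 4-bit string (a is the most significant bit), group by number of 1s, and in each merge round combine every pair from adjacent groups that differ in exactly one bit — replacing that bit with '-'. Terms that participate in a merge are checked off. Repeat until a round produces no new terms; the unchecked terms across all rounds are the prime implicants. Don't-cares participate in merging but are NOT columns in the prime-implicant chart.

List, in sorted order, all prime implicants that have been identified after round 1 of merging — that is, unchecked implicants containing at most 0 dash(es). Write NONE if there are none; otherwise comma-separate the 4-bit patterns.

Round 0: 0001✓ 0011✓ 0100✓ 0101✓ 1000✓ 1001✓ 1011✓ 1101✓ 1110✓ 1111✓
Round 1: -001✓ -011✓ -101✓ 0-01✓ 00-1✓ 010- 1-01✓ 1-11✓ 10-1✓ 100- 11-1✓ 111-
Round 2: --01 -0-1 1--1
PIs = {--01, -0-1, 010-, 1--1, 100-, 111-}

NONE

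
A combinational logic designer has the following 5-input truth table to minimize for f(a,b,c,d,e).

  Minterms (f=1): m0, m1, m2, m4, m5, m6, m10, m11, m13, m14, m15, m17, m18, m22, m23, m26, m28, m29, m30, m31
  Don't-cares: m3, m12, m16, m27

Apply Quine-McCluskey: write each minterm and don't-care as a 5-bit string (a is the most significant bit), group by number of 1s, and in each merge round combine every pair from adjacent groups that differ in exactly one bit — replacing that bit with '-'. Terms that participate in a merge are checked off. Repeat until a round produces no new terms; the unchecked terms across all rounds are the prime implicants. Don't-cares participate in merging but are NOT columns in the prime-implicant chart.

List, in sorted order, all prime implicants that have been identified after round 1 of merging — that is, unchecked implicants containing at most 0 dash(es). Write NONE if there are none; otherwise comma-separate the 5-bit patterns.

NONE

[col 0] 00000*, 00001*, 00010*, 00011*, 00100*, 00101*, 00110*, 01010*, 01011*, 01100*, 01101*, 01110*, 01111*, 10000*, 10001*, 10010*, 10110*, 10111*, 11010*, 11011*, 11100*, 11101*, 11110*, 11111*
[col 1] -0000*, -0001*, -0010*, -0110*, -1010*, -1011*, -1100*, -1101*, -1110*, -1111*, 0-010*, 0-011*, 0-100*, 0-101*, 0-110*, 00-00*, 00-01*, 00-10*, 000-0*, 000-1*, 0000-*, 0001-*, 001-0*, 0010-*, 01-10*, 01-11*, 0101-*, 011-0*, 011-1*, 0110-*, 0111-*, 1-010*, 1-110*, 1-111*, 10-10*, 100-0*, 1000-*, 1011-*, 11-10*, 11-11*, 1101-*, 111-0*, 111-1*, 1110-*, 1111-*
[col 2] --010*, --110*, -0-10*, -00-0, -000-, -1-10*, -1-11*, -101-*, -11-0*, -11-1*, -110-*, -111-*, 0--10*, 0-01-, 0-1-0, 0-10-, 00--0, 00-0-, 000--, 01-1-*, 011--*, 1--10*, 1-11-, 11-1-*, 111--*
[col 3] ---10, -1-1-, -11--
Prime implicants: ---10, -00-0, -000-, -1-1-, -11--, 0-01-, 0-1-0, 0-10-, 00--0, 00-0-, 000--, 1-11-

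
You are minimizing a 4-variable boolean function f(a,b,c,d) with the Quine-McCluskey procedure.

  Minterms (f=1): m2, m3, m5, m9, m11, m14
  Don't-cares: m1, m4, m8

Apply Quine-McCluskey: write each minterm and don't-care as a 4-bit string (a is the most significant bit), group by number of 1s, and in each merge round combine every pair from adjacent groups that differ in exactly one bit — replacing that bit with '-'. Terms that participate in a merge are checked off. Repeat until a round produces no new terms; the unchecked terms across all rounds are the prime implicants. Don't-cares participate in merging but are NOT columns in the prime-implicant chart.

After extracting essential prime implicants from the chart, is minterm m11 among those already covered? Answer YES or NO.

size-2^0 implicants → 0001(✓)  0010(✓)  0011(✓)  0100(✓)  0101(✓)  1000(✓)  1001(✓)  1011(✓)  1110
size-2^1 implicants → -001(✓)  -011(✓)  0-01  00-1(✓)  001-  010-  10-1(✓)  100-
size-2^2 implicants → -0-1
Unchecked terms (primes): -0-1, 0-01, 001-, 010-, 100-, 1110
Minterm coverage:
  m2 ⊆ 001- [E]
  m3 ⊆ -0-1,001-
  m5 ⊆ 0-01,010-
  m9 ⊆ -0-1,100-
  m11 ⊆ -0-1 [E]
  m14 ⊆ 1110 [E]
E = {-0-1, 001-, 1110}

YES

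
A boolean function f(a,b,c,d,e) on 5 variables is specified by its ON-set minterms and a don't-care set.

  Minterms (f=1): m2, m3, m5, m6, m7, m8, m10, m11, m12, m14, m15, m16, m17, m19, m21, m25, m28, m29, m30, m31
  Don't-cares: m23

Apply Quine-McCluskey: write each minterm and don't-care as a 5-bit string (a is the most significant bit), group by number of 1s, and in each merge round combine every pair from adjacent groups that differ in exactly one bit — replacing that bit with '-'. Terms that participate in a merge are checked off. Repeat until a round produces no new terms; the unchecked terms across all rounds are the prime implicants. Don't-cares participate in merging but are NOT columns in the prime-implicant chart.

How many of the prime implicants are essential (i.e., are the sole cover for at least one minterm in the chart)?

size-2^0 implicants → 00010(✓)  00011(✓)  00101(✓)  00110(✓)  00111(✓)  01000(✓)  01010(✓)  01011(✓)  01100(✓)  01110(✓)  01111(✓)  10000(✓)  10001(✓)  10011(✓)  10101(✓)  10111(✓)  11001(✓)  11100(✓)  11101(✓)  11110(✓)  11111(✓)
size-2^1 implicants → -0011(✓)  -0101(✓)  -0111(✓)  -1100(✓)  -1110(✓)  -1111(✓)  0-010(✓)  0-011(✓)  0-110(✓)  0-111(✓)  00-10(✓)  00-11(✓)  0001-(✓)  001-1(✓)  0011-(✓)  01-00(✓)  01-10(✓)  01-11(✓)  010-0(✓)  0101-(✓)  011-0(✓)  0111-(✓)  1-001(✓)  1-101(✓)  1-111(✓)  10-01(✓)  10-11(✓)  100-1(✓)  1000-  101-1(✓)  11-01(✓)  111-0(✓)  111-1(✓)  1110-(✓)  1111-(✓)
size-2^2 implicants → --111  -0-11  -01-1  -11-0  -111-  0--10(✓)  0--11(✓)  0-01-(✓)  0-11-(✓)  00-1-(✓)  01--0  01-1-(✓)  1--01  1-1-1  10--1  111--
size-2^3 implicants → 0--1-
Unchecked terms (primes): --111, -0-11, -01-1, -11-0, -111-, 0--1-, 01--0, 1--01, 1-1-1, 10--1, 1000-, 111--
Minterm coverage:
  m2 ⊆ 0--1- [E]
  m3 ⊆ -0-11,0--1-
  m5 ⊆ -01-1 [E]
  m6 ⊆ 0--1- [E]
  m7 ⊆ --111,-0-11,-01-1,0--1-
  m8 ⊆ 01--0 [E]
  m10 ⊆ 0--1-,01--0
  m11 ⊆ 0--1- [E]
  m12 ⊆ -11-0,01--0
  m14 ⊆ -11-0,-111-,0--1-,01--0
  m15 ⊆ --111,-111-,0--1-
  m16 ⊆ 1000- [E]
  m17 ⊆ 1--01,10--1,1000-
  m19 ⊆ -0-11,10--1
  m21 ⊆ -01-1,1--01,1-1-1,10--1
  m25 ⊆ 1--01 [E]
  m28 ⊆ -11-0,111--
  m29 ⊆ 1--01,1-1-1,111--
  m30 ⊆ -11-0,-111-,111--
  m31 ⊆ --111,-111-,1-1-1,111--
E = {-01-1, 0--1-, 01--0, 1--01, 1000-}

5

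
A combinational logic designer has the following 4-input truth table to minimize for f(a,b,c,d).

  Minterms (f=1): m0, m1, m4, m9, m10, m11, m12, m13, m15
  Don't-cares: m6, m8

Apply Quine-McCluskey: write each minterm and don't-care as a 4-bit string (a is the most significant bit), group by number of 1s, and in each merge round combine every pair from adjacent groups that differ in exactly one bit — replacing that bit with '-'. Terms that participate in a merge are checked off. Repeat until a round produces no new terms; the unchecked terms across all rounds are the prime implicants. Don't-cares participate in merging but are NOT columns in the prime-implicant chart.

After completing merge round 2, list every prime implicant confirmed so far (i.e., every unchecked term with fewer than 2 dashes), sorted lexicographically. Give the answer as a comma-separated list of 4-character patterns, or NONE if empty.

size-2^0 implicants → 0000(✓)  0001(✓)  0100(✓)  0110(✓)  1000(✓)  1001(✓)  1010(✓)  1011(✓)  1100(✓)  1101(✓)  1111(✓)
size-2^1 implicants → -000(✓)  -001(✓)  -100(✓)  0-00(✓)  000-(✓)  01-0  1-00(✓)  1-01(✓)  1-11(✓)  10-0(✓)  10-1(✓)  100-(✓)  101-(✓)  11-1(✓)  110-(✓)
size-2^2 implicants → --00  -00-  1--1  1-0-  10--
Unchecked terms (primes): --00, -00-, 01-0, 1--1, 1-0-, 10--

01-0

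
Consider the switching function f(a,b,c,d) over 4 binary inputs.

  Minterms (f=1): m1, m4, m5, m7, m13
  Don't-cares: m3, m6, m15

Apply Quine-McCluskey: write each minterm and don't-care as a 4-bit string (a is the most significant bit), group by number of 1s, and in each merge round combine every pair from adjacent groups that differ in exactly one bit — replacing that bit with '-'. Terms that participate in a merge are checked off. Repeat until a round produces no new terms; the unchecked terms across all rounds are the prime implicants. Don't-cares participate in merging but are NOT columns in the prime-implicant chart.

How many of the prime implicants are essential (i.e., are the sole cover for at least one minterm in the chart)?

Round 0: 0001✓ 0011✓ 0100✓ 0101✓ 0110✓ 0111✓ 1101✓ 1111✓
Round 1: -101✓ -111✓ 0-01✓ 0-11✓ 00-1✓ 01-0✓ 01-1✓ 010-✓ 011-✓ 11-1✓
Round 2: -1-1 0--1 01--
PIs = {-1-1, 0--1, 01--}
Coverage chart:
  m1: 0--1 ←essential
  m4: 01-- ←essential
  m5: -1-1,0--1,01--
  m7: -1-1,0--1,01--
  m13: -1-1 ←essential
Essential: -1-1, 0--1, 01--

3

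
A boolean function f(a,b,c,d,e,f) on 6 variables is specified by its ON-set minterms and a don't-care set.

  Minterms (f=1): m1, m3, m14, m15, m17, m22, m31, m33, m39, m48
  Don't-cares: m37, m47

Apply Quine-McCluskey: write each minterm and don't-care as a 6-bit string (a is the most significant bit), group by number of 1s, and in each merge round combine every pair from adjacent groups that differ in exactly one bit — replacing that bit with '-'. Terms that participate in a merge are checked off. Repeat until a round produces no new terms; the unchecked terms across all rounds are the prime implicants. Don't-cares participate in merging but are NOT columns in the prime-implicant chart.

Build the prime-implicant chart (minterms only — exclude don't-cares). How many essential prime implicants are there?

[col 0] 000001*, 000011*, 001110*, 001111*, 010001*, 010110, 011111*, 100001*, 100101*, 100111*, 101111*, 110000
[col 1] -00001, -01111, 0-0001, 0-1111, 0000-1, 00111-, 10-111, 100-01, 1001-1
Prime implicants: -00001, -01111, 0-0001, 0-1111, 0000-1, 00111-, 010110, 10-111, 100-01, 1001-1, 110000
PI chart (minterm → PIs covering it):
  1 | -00001,0-0001,0000-1
  3 | 0000-1  (sole → essential)
  14 | 00111-  (sole → essential)
  15 | -01111,0-1111,00111-
  17 | 0-0001  (sole → essential)
  22 | 010110  (sole → essential)
  31 | 0-1111  (sole → essential)
  33 | -00001,100-01
  39 | 10-111,1001-1
  48 | 110000  (sole → essential)
Essential prime implicants: 0-0001, 0-1111, 0000-1, 00111-, 010110, 110000

6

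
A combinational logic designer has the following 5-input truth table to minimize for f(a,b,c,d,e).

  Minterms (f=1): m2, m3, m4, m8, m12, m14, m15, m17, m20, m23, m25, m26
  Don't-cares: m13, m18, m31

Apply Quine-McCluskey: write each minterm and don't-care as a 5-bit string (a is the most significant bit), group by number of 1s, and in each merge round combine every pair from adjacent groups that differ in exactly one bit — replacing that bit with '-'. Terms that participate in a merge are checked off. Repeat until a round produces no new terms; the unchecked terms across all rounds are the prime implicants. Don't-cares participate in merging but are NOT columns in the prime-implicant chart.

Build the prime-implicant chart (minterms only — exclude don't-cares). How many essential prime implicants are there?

7

[col 0] 00010*, 00011*, 00100*, 01000*, 01100*, 01101*, 01110*, 01111*, 10001*, 10010*, 10100*, 10111*, 11001*, 11010*, 11111*
[col 1] -0010, -0100, -1111, 0-100, 0001-, 01-00, 011-0*, 011-1*, 0110-*, 0111-*, 1-001, 1-010, 1-111
[col 2] 011--
Prime implicants: -0010, -0100, -1111, 0-100, 0001-, 01-00, 011--, 1-001, 1-010, 1-111
PI chart (minterm → PIs covering it):
  2 | -0010,0001-
  3 | 0001-  (sole → essential)
  4 | -0100,0-100
  8 | 01-00  (sole → essential)
  12 | 0-100,01-00,011--
  14 | 011--  (sole → essential)
  15 | -1111,011--
  17 | 1-001  (sole → essential)
  20 | -0100  (sole → essential)
  23 | 1-111  (sole → essential)
  25 | 1-001  (sole → essential)
  26 | 1-010  (sole → essential)
Essential prime implicants: -0100, 0001-, 01-00, 011--, 1-001, 1-010, 1-111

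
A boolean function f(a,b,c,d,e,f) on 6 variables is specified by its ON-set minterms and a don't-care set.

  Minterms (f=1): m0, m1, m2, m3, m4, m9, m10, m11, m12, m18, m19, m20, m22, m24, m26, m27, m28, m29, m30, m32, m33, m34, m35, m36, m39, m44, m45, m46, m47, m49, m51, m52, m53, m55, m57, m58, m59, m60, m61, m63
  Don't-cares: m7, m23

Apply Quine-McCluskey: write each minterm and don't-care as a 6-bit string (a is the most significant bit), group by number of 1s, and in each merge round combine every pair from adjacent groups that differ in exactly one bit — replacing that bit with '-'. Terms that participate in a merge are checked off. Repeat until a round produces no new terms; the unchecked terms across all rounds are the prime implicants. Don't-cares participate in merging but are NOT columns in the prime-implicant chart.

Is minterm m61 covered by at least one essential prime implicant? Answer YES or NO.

[col 0] 000000*, 000001*, 000010*, 000011*, 000100*, 000111*, 001001*, 001010*, 001011*, 001100*, 010010*, 010011*, 010100*, 010110*, 010111*, 011000*, 011010*, 011011*, 011100*, 011101*, 011110*, 100000*, 100001*, 100010*, 100011*, 100100*, 100111*, 101100*, 101101*, 101110*, 101111*, 110001*, 110011*, 110100*, 110101*, 110111*, 111001*, 111010*, 111011*, 111100*, 111101*, 111111*
[col 1] -00000*, -00001*, -00010*, -00011*, -00100*, -00111*, -01100*, -10011*, -10100*, -10111*, -11010*, -11011*, -11100*, -11101*, 0-0010*, 0-0011*, 0-0100*, 0-0111*, 0-1010*, 0-1011*, 0-1100*, 00-001*, 00-010*, 00-011*, 00-100*, 000-00*, 000-11*, 0000-0*, 0000-1*, 00000-*, 00001-*, 0010-1*, 00101-*, 01-010*, 01-011*, 01-100*, 01-110*, 010-10*, 010-11*, 01001-*, 0101-0*, 01011-*, 011-00*, 011-10*, 0110-0*, 01101-*, 0111-0*, 01110-*, 1-0001*, 1-0011*, 1-0100*, 1-0111*, 1-1100*, 1-1101*, 1-1111*, 10-100*, 10-111*, 100-00*, 100-11*, 1000-0*, 1000-1*, 10000-*, 10001-*, 1011-0*, 1011-1*, 10110-*, 10111-*, 11-001*, 11-011*, 11-100*, 11-101*, 11-111*, 110-01*, 110-11*, 1100-1*, 1101-1*, 11010-*, 111-01*, 111-11*, 1110-1*, 11101-*, 1111-1*, 11110-*
[col 2] --0011*, --0100*, --0111*, --1100*, -0-100*, -00-00, -00-11*, -000-0*, -000-1*, -0000-*, -0001-*, -1-011, -1-100*, -10-11*, -1101-, -1110-, 0--010*, 0--011*, 0--100*, 0-0-11*, 0-001-*, 0-101-*, 00-0-1, 00-01-*, 0000--*, 01--10, 01-01-*, 01-1-0, 010-1-, 011--0, 1--100*, 1--111, 1-0-11*, 1-00-1, 1-11-1, 1-110-, 1000--*, 1011--, 11--01*, 11--11*, 11-0-1*, 11-1-1*, 11-10-, 110--1*, 111--1*
[col 3] ---100, --0-11, -000--, 0--01-, 11---1
Prime implicants: ---100, --0-11, -00-00, -000--, -1-011, -1101-, -1110-, 0--01-, 00-0-1, 01--10, 01-1-0, 010-1-, 011--0, 1--111, 1-00-1, 1-11-1, 1-110-, 1011--, 11---1, 11-10-
PI chart (minterm → PIs covering it):
  0 | -00-00,-000--
  1 | -000--,00-0-1
  2 | -000--,0--01-
  3 | --0-11,-000--,0--01-,00-0-1
  4 | ---100,-00-00
  9 | 00-0-1  (sole → essential)
  10 | 0--01-  (sole → essential)
  11 | 0--01-,00-0-1
  12 | ---100  (sole → essential)
  18 | 0--01-,01--10,010-1-
  19 | --0-11,-1-011,0--01-,010-1-
  20 | ---100,01-1-0
  22 | 01--10,01-1-0,010-1-
  24 | 011--0  (sole → essential)
  26 | -1101-,0--01-,01--10,011--0
  27 | -1-011,-1101-,0--01-
  28 | ---100,-1110-,01-1-0,011--0
  29 | -1110-  (sole → essential)
  30 | 01--10,01-1-0,011--0
  32 | -00-00,-000--
  33 | -000--,1-00-1
  34 | -000--  (sole → essential)
  35 | --0-11,-000--,1-00-1
  36 | ---100,-00-00
  39 | --0-11,1--111
  44 | ---100,1-110-,1011--
  45 | 1-11-1,1-110-,1011--
  46 | 1011--  (sole → essential)
  47 | 1--111,1-11-1,1011--
  49 | 1-00-1,11---1
  51 | --0-11,-1-011,1-00-1,11---1
  52 | ---100,11-10-
  53 | 11---1,11-10-
  55 | --0-11,1--111,11---1
  57 | 11---1  (sole → essential)
  58 | -1101-  (sole → essential)
  59 | -1-011,-1101-,11---1
  60 | ---100,-1110-,1-110-,11-10-
  61 | -1110-,1-11-1,1-110-,11---1,11-10-
  63 | 1--111,1-11-1,11---1
Essential prime implicants: ---100, -000--, -1101-, -1110-, 0--01-, 00-0-1, 011--0, 1011--, 11---1

YES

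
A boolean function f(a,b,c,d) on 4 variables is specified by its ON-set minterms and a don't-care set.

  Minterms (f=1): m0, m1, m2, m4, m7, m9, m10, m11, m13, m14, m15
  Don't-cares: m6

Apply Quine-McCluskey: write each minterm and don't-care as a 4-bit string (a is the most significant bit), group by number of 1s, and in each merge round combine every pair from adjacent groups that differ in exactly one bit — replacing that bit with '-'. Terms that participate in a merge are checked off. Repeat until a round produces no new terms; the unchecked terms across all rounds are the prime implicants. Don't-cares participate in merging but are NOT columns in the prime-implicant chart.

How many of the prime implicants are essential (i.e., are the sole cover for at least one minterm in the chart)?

3

Round 0: 0000✓ 0001✓ 0010✓ 0100✓ 0110✓ 0111✓ 1001✓ 1010✓ 1011✓ 1101✓ 1110✓ 1111✓
Round 1: -001 -010✓ -110✓ -111✓ 0-00✓ 0-10✓ 00-0✓ 000- 01-0✓ 011-✓ 1-01✓ 1-10✓ 1-11✓ 10-1✓ 101-✓ 11-1✓ 111-✓
Round 2: --10 -11- 0--0 1--1 1-1-
PIs = {--10, -001, -11-, 0--0, 000-, 1--1, 1-1-}
Coverage chart:
  m0: 0--0,000-
  m1: -001,000-
  m2: --10,0--0
  m4: 0--0 ←essential
  m7: -11- ←essential
  m9: -001,1--1
  m10: --10,1-1-
  m11: 1--1,1-1-
  m13: 1--1 ←essential
  m14: --10,-11-,1-1-
  m15: -11-,1--1,1-1-
Essential: -11-, 0--0, 1--1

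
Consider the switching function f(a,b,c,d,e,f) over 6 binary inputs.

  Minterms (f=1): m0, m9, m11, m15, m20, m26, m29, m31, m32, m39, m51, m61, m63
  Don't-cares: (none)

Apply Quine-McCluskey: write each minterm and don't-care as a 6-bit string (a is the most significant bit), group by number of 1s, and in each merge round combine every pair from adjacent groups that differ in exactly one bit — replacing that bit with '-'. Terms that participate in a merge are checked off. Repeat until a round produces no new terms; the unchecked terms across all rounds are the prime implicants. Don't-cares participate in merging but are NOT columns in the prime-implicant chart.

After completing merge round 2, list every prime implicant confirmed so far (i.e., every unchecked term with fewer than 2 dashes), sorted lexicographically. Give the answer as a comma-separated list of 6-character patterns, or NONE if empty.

[col 0] 000000*, 001001*, 001011*, 001111*, 010100, 011010, 011101*, 011111*, 100000*, 100111, 110011, 111101*, 111111*
[col 1] -00000, -11101*, -11111*, 0-1111, 001-11, 0010-1, 0111-1*, 1111-1*
[col 2] -111-1
Prime implicants: -00000, -111-1, 0-1111, 001-11, 0010-1, 010100, 011010, 100111, 110011

-00000, 0-1111, 001-11, 0010-1, 010100, 011010, 100111, 110011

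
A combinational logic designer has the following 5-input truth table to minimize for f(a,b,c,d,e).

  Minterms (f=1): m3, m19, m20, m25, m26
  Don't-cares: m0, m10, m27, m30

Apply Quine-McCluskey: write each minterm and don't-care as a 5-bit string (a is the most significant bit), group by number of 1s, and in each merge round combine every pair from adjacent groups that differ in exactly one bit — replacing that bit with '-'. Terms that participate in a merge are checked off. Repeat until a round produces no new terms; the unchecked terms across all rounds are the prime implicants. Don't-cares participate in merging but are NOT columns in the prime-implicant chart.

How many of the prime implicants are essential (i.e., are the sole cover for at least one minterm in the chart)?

[col 0] 00000, 00011*, 01010*, 10011*, 10100, 11001*, 11010*, 11011*, 11110*
[col 1] -0011, -1010, 1-011, 11-10, 110-1, 1101-
Prime implicants: -0011, -1010, 00000, 1-011, 10100, 11-10, 110-1, 1101-
PI chart (minterm → PIs covering it):
  3 | -0011  (sole → essential)
  19 | -0011,1-011
  20 | 10100  (sole → essential)
  25 | 110-1  (sole → essential)
  26 | -1010,11-10,1101-
Essential prime implicants: -0011, 10100, 110-1

3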